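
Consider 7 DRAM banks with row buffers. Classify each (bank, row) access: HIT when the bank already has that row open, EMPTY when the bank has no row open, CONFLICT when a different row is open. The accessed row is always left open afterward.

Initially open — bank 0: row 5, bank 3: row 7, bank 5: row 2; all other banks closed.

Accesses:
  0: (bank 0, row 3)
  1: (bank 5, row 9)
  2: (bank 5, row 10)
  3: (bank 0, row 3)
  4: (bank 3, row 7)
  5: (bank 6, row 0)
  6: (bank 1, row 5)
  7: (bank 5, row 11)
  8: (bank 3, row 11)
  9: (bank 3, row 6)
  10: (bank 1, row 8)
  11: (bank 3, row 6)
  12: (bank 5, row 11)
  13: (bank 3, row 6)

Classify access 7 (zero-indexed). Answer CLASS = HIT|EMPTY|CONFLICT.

#0 (0,3) C  (was 5)
#1 (5,9) C  (was 2)
#2 (5,10) C  (was 9)
#3 (0,3) H  (was 3)
#4 (3,7) H  (was 7)
#5 (6,0) E
#6 (1,5) E
#7 (5,11) C  (was 10)
#8 (3,11) C  (was 7)
#9 (3,6) C  (was 11)
#10 (1,8) C  (was 5)
#11 (3,6) H  (was 6)
#12 (5,11) H  (was 11)
#13 (3,6) H  (was 6)

CLASS = CONFLICT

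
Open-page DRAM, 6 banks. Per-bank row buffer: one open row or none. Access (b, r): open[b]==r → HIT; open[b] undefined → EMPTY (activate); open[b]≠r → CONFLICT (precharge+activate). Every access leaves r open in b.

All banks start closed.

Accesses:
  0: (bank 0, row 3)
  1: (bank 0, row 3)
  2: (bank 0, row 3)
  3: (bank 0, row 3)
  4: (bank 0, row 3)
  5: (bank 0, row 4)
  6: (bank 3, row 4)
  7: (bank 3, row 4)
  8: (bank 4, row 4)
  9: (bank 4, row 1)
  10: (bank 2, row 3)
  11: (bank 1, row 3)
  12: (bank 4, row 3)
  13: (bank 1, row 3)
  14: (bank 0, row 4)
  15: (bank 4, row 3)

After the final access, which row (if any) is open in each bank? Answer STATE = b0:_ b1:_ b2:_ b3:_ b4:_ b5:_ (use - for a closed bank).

STATE = b0:4 b1:3 b2:3 b3:4 b4:3 b5:-

step 0: bank0 None->3 [EMPTY]
step 1: bank0 3->3 [HIT]
step 2: bank0 3->3 [HIT]
step 3: bank0 3->3 [HIT]
step 4: bank0 3->3 [HIT]
step 5: bank0 3->4 [CONFLICT]
step 6: bank3 None->4 [EMPTY]
step 7: bank3 4->4 [HIT]
step 8: bank4 None->4 [EMPTY]
step 9: bank4 4->1 [CONFLICT]
step 10: bank2 None->3 [EMPTY]
step 11: bank1 None->3 [EMPTY]
step 12: bank4 1->3 [CONFLICT]
step 13: bank1 3->3 [HIT]
step 14: bank0 4->4 [HIT]
step 15: bank4 3->3 [HIT]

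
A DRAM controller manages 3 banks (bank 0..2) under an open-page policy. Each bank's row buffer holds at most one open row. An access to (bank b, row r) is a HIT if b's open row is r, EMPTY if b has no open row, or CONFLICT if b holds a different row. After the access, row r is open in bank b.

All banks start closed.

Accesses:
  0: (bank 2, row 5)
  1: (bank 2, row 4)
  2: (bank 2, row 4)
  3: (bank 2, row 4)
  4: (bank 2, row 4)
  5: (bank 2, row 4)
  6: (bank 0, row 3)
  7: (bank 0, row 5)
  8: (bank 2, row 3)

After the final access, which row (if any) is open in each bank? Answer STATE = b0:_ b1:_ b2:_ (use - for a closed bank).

#0 (2,5) E
#1 (2,4) C  (was 5)
#2 (2,4) H  (was 4)
#3 (2,4) H  (was 4)
#4 (2,4) H  (was 4)
#5 (2,4) H  (was 4)
#6 (0,3) E
#7 (0,5) C  (was 3)
#8 (2,3) C  (was 4)

STATE = b0:5 b1:- b2:3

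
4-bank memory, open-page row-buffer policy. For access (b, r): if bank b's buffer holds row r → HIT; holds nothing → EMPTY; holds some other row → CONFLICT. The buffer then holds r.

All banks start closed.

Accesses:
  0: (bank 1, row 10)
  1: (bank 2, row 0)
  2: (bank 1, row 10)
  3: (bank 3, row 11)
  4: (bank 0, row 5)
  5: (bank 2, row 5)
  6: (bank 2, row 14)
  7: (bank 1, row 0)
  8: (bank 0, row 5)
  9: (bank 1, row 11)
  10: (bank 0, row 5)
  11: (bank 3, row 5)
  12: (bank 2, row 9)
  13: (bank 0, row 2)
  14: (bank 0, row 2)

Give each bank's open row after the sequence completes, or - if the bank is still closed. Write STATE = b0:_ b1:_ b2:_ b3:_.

STATE = b0:2 b1:11 b2:9 b3:5

  [0] b1 r10: no row ⇒ E
  [1] b2 r0: no row ⇒ E
  [2] b1 r10: had r10 ⇒ H
  [3] b3 r11: no row ⇒ E
  [4] b0 r5: no row ⇒ E
  [5] b2 r5: had r0 ⇒ C
  [6] b2 r14: had r5 ⇒ C
  [7] b1 r0: had r10 ⇒ C
  [8] b0 r5: had r5 ⇒ H
  [9] b1 r11: had r0 ⇒ C
  [10] b0 r5: had r5 ⇒ H
  [11] b3 r5: had r11 ⇒ C
  [12] b2 r9: had r14 ⇒ C
  [13] b0 r2: had r5 ⇒ C
  [14] b0 r2: had r2 ⇒ H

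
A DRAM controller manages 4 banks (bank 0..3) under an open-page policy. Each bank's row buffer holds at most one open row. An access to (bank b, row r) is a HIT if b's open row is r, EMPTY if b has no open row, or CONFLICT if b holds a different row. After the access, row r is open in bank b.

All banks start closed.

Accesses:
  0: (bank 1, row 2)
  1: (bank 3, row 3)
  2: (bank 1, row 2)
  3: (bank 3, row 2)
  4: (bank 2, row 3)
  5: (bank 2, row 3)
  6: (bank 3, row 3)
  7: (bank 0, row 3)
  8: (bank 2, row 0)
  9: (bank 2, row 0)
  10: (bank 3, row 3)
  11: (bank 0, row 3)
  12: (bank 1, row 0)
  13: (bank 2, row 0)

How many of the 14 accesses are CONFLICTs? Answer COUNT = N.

#0 (1,2) E
#1 (3,3) E
#2 (1,2) H  (was 2)
#3 (3,2) C  (was 3)
#4 (2,3) E
#5 (2,3) H  (was 3)
#6 (3,3) C  (was 2)
#7 (0,3) E
#8 (2,0) C  (was 3)
#9 (2,0) H  (was 0)
#10 (3,3) H  (was 3)
#11 (0,3) H  (was 3)
#12 (1,0) C  (was 2)
#13 (2,0) H  (was 0)

COUNT = 4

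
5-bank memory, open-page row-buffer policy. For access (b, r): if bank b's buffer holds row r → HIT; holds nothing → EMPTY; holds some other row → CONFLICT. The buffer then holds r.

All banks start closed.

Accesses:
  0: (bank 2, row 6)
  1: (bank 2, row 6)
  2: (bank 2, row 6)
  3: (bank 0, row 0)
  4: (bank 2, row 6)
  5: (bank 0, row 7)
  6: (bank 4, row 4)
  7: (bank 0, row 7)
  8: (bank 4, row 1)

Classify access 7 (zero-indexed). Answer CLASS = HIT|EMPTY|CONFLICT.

CLASS = HIT

step 0: bank2 None->6 [EMPTY]
step 1: bank2 6->6 [HIT]
step 2: bank2 6->6 [HIT]
step 3: bank0 None->0 [EMPTY]
step 4: bank2 6->6 [HIT]
step 5: bank0 0->7 [CONFLICT]
step 6: bank4 None->4 [EMPTY]
step 7: bank0 7->7 [HIT]
step 8: bank4 4->1 [CONFLICT]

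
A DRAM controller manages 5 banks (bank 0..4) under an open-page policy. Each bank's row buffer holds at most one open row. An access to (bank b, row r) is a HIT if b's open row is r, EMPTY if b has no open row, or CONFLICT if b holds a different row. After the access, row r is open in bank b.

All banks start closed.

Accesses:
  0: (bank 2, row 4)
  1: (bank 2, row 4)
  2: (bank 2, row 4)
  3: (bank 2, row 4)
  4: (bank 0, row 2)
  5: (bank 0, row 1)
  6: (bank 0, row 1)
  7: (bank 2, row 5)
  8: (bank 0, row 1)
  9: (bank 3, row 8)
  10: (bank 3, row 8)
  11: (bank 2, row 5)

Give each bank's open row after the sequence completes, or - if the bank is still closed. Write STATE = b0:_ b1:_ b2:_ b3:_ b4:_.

STATE = b0:1 b1:- b2:5 b3:8 b4:-

  [0] b2 r4: no row ⇒ E
  [1] b2 r4: had r4 ⇒ H
  [2] b2 r4: had r4 ⇒ H
  [3] b2 r4: had r4 ⇒ H
  [4] b0 r2: no row ⇒ E
  [5] b0 r1: had r2 ⇒ C
  [6] b0 r1: had r1 ⇒ H
  [7] b2 r5: had r4 ⇒ C
  [8] b0 r1: had r1 ⇒ H
  [9] b3 r8: no row ⇒ E
  [10] b3 r8: had r8 ⇒ H
  [11] b2 r5: had r5 ⇒ H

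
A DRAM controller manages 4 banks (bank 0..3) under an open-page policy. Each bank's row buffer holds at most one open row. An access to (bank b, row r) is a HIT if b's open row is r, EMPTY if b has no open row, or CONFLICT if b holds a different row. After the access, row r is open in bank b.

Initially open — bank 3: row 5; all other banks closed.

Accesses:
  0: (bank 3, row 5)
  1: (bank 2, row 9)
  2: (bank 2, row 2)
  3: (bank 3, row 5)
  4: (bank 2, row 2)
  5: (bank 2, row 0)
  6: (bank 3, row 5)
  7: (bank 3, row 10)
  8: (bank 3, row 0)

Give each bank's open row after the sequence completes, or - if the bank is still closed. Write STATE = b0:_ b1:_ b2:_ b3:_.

  [0] b3 r5: had r5 ⇒ H
  [1] b2 r9: no row ⇒ E
  [2] b2 r2: had r9 ⇒ C
  [3] b3 r5: had r5 ⇒ H
  [4] b2 r2: had r2 ⇒ H
  [5] b2 r0: had r2 ⇒ C
  [6] b3 r5: had r5 ⇒ H
  [7] b3 r10: had r5 ⇒ C
  [8] b3 r0: had r10 ⇒ C

STATE = b0:- b1:- b2:0 b3:0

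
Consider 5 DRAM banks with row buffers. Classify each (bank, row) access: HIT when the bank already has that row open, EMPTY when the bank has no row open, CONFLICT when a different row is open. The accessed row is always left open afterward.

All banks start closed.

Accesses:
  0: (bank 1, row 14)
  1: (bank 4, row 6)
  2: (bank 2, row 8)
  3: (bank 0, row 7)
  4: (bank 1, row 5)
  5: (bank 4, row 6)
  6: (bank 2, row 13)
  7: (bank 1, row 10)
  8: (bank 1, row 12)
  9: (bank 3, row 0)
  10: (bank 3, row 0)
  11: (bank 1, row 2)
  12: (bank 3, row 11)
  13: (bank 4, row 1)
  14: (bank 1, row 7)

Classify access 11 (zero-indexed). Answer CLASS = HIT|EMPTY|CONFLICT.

CLASS = CONFLICT

step 0: bank1 None->14 [EMPTY]
step 1: bank4 None->6 [EMPTY]
step 2: bank2 None->8 [EMPTY]
step 3: bank0 None->7 [EMPTY]
step 4: bank1 14->5 [CONFLICT]
step 5: bank4 6->6 [HIT]
step 6: bank2 8->13 [CONFLICT]
step 7: bank1 5->10 [CONFLICT]
step 8: bank1 10->12 [CONFLICT]
step 9: bank3 None->0 [EMPTY]
step 10: bank3 0->0 [HIT]
step 11: bank1 12->2 [CONFLICT]
step 12: bank3 0->11 [CONFLICT]
step 13: bank4 6->1 [CONFLICT]
step 14: bank1 2->7 [CONFLICT]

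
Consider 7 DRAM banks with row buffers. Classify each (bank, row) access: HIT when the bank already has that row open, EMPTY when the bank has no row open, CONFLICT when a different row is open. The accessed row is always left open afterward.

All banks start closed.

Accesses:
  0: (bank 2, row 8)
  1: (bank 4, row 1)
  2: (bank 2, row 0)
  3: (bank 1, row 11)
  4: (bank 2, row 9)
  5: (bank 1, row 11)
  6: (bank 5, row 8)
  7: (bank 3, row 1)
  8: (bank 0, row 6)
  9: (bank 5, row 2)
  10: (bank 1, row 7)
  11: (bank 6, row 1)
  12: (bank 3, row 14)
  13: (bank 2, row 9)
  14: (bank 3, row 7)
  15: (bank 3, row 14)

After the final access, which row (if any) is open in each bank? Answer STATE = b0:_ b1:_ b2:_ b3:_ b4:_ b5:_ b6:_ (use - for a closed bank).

STATE = b0:6 b1:7 b2:9 b3:14 b4:1 b5:2 b6:1

step 0: bank2 None->8 [EMPTY]
step 1: bank4 None->1 [EMPTY]
step 2: bank2 8->0 [CONFLICT]
step 3: bank1 None->11 [EMPTY]
step 4: bank2 0->9 [CONFLICT]
step 5: bank1 11->11 [HIT]
step 6: bank5 None->8 [EMPTY]
step 7: bank3 None->1 [EMPTY]
step 8: bank0 None->6 [EMPTY]
step 9: bank5 8->2 [CONFLICT]
step 10: bank1 11->7 [CONFLICT]
step 11: bank6 None->1 [EMPTY]
step 12: bank3 1->14 [CONFLICT]
step 13: bank2 9->9 [HIT]
step 14: bank3 14->7 [CONFLICT]
step 15: bank3 7->14 [CONFLICT]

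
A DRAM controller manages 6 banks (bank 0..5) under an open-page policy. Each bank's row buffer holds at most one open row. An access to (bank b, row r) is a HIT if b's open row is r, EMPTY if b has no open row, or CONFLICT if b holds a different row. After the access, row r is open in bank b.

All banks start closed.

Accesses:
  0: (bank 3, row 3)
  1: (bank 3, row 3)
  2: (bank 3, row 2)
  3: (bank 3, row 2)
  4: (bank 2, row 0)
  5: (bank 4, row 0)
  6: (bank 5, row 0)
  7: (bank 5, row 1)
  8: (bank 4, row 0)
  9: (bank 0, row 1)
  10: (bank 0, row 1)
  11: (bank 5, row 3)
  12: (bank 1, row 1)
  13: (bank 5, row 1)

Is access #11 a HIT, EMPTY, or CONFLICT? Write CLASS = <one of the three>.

#0 (3,3) E
#1 (3,3) H  (was 3)
#2 (3,2) C  (was 3)
#3 (3,2) H  (was 2)
#4 (2,0) E
#5 (4,0) E
#6 (5,0) E
#7 (5,1) C  (was 0)
#8 (4,0) H  (was 0)
#9 (0,1) E
#10 (0,1) H  (was 1)
#11 (5,3) C  (was 1)
#12 (1,1) E
#13 (5,1) C  (was 3)

CLASS = CONFLICT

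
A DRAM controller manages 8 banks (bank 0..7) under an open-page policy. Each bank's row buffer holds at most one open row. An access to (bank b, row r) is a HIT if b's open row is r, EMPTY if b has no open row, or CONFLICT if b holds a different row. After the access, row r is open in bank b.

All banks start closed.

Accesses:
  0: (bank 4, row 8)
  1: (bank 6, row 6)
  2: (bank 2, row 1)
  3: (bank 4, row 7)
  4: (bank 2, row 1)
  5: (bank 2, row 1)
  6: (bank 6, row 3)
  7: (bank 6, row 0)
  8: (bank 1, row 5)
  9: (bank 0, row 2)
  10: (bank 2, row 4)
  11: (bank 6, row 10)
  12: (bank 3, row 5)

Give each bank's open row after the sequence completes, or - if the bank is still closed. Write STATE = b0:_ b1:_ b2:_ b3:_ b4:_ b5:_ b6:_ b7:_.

STATE = b0:2 b1:5 b2:4 b3:5 b4:7 b5:- b6:10 b7:-

  [0] b4 r8: no row ⇒ E
  [1] b6 r6: no row ⇒ E
  [2] b2 r1: no row ⇒ E
  [3] b4 r7: had r8 ⇒ C
  [4] b2 r1: had r1 ⇒ H
  [5] b2 r1: had r1 ⇒ H
  [6] b6 r3: had r6 ⇒ C
  [7] b6 r0: had r3 ⇒ C
  [8] b1 r5: no row ⇒ E
  [9] b0 r2: no row ⇒ E
  [10] b2 r4: had r1 ⇒ C
  [11] b6 r10: had r0 ⇒ C
  [12] b3 r5: no row ⇒ E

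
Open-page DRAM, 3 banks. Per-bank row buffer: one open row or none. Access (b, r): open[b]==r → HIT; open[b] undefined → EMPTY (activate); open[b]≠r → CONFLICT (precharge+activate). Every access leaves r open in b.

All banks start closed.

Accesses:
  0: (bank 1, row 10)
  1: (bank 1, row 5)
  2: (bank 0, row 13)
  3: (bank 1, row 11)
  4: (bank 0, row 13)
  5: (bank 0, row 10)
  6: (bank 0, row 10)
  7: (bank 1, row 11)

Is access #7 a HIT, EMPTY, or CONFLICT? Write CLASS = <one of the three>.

0: bank 1 row 10 — prev None → EMPTY
1: bank 1 row 5 — prev 10 → CONFLICT
2: bank 0 row 13 — prev None → EMPTY
3: bank 1 row 11 — prev 5 → CONFLICT
4: bank 0 row 13 — prev 13 → HIT
5: bank 0 row 10 — prev 13 → CONFLICT
6: bank 0 row 10 — prev 10 → HIT
7: bank 1 row 11 — prev 11 → HIT

CLASS = HIT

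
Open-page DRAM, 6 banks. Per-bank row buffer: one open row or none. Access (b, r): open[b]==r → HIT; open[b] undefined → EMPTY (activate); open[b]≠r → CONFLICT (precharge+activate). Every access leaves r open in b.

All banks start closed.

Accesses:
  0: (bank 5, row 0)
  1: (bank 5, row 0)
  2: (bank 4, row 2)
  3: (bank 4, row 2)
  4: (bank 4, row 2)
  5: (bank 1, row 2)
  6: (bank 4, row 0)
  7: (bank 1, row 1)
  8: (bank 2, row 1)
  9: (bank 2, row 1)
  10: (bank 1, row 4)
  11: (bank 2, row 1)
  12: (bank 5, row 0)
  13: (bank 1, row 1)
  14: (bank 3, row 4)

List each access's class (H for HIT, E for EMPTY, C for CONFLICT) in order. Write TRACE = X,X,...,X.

TRACE = E,H,E,H,H,E,C,C,E,H,C,H,H,C,E

  [0] b5 r0: no row ⇒ E
  [1] b5 r0: had r0 ⇒ H
  [2] b4 r2: no row ⇒ E
  [3] b4 r2: had r2 ⇒ H
  [4] b4 r2: had r2 ⇒ H
  [5] b1 r2: no row ⇒ E
  [6] b4 r0: had r2 ⇒ C
  [7] b1 r1: had r2 ⇒ C
  [8] b2 r1: no row ⇒ E
  [9] b2 r1: had r1 ⇒ H
  [10] b1 r4: had r1 ⇒ C
  [11] b2 r1: had r1 ⇒ H
  [12] b5 r0: had r0 ⇒ H
  [13] b1 r1: had r4 ⇒ C
  [14] b3 r4: no row ⇒ E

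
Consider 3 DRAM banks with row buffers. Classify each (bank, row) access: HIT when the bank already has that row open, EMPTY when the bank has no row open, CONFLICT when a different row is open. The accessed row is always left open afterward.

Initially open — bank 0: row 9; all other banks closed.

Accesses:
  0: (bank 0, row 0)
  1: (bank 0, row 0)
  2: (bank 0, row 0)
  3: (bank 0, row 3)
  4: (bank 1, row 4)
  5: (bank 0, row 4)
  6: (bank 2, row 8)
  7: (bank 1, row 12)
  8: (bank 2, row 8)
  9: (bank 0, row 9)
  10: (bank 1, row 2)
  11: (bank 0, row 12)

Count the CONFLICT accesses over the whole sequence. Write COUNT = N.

#0 (0,0) C  (was 9)
#1 (0,0) H  (was 0)
#2 (0,0) H  (was 0)
#3 (0,3) C  (was 0)
#4 (1,4) E
#5 (0,4) C  (was 3)
#6 (2,8) E
#7 (1,12) C  (was 4)
#8 (2,8) H  (was 8)
#9 (0,9) C  (was 4)
#10 (1,2) C  (was 12)
#11 (0,12) C  (was 9)

COUNT = 7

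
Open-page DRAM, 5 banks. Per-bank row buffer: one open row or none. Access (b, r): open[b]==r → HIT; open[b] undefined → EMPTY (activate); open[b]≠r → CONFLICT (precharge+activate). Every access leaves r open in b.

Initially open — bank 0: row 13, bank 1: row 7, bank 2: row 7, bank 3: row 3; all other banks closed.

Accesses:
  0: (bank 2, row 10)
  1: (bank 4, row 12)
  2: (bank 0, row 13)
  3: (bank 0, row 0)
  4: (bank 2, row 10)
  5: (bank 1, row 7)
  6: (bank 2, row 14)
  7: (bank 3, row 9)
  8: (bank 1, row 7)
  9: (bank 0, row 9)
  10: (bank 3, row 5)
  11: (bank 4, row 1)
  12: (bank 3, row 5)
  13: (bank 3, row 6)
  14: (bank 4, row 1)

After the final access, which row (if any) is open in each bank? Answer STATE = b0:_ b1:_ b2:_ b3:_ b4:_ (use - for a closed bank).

STATE = b0:9 b1:7 b2:14 b3:6 b4:1

#0 (2,10) C  (was 7)
#1 (4,12) E
#2 (0,13) H  (was 13)
#3 (0,0) C  (was 13)
#4 (2,10) H  (was 10)
#5 (1,7) H  (was 7)
#6 (2,14) C  (was 10)
#7 (3,9) C  (was 3)
#8 (1,7) H  (was 7)
#9 (0,9) C  (was 0)
#10 (3,5) C  (was 9)
#11 (4,1) C  (was 12)
#12 (3,5) H  (was 5)
#13 (3,6) C  (was 5)
#14 (4,1) H  (was 1)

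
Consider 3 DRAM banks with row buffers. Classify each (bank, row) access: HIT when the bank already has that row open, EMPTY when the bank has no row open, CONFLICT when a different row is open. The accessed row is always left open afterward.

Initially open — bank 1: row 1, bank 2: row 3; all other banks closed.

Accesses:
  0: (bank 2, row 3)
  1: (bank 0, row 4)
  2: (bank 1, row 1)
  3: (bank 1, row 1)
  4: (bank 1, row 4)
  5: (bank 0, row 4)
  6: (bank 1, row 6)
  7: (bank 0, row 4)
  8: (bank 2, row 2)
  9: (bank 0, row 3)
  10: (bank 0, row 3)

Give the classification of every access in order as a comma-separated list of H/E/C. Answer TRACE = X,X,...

step 0: bank2 3->3 [HIT]
step 1: bank0 None->4 [EMPTY]
step 2: bank1 1->1 [HIT]
step 3: bank1 1->1 [HIT]
step 4: bank1 1->4 [CONFLICT]
step 5: bank0 4->4 [HIT]
step 6: bank1 4->6 [CONFLICT]
step 7: bank0 4->4 [HIT]
step 8: bank2 3->2 [CONFLICT]
step 9: bank0 4->3 [CONFLICT]
step 10: bank0 3->3 [HIT]

TRACE = H,E,H,H,C,H,C,H,C,C,H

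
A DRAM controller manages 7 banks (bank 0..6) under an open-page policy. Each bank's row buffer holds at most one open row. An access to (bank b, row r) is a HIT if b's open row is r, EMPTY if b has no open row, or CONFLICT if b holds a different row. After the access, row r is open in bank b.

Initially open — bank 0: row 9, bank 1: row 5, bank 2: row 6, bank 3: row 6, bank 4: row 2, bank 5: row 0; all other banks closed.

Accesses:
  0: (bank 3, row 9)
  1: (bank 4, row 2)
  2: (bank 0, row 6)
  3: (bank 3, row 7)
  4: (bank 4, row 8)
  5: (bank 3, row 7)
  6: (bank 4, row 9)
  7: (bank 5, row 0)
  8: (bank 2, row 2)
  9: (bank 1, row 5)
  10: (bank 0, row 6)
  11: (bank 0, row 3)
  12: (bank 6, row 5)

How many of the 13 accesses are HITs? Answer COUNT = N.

step 0: bank3 6->9 [CONFLICT]
step 1: bank4 2->2 [HIT]
step 2: bank0 9->6 [CONFLICT]
step 3: bank3 9->7 [CONFLICT]
step 4: bank4 2->8 [CONFLICT]
step 5: bank3 7->7 [HIT]
step 6: bank4 8->9 [CONFLICT]
step 7: bank5 0->0 [HIT]
step 8: bank2 6->2 [CONFLICT]
step 9: bank1 5->5 [HIT]
step 10: bank0 6->6 [HIT]
step 11: bank0 6->3 [CONFLICT]
step 12: bank6 None->5 [EMPTY]

COUNT = 5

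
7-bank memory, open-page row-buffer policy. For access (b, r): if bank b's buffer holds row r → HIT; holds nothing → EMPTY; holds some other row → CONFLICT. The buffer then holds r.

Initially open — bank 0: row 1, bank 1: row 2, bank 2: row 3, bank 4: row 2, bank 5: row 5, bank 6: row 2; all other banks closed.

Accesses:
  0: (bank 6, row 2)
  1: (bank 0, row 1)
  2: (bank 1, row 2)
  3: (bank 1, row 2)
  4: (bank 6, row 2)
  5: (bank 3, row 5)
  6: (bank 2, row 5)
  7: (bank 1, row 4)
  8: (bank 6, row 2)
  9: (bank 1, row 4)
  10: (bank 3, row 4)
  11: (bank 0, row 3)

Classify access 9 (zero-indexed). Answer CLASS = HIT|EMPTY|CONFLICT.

  [0] b6 r2: had r2 ⇒ H
  [1] b0 r1: had r1 ⇒ H
  [2] b1 r2: had r2 ⇒ H
  [3] b1 r2: had r2 ⇒ H
  [4] b6 r2: had r2 ⇒ H
  [5] b3 r5: no row ⇒ E
  [6] b2 r5: had r3 ⇒ C
  [7] b1 r4: had r2 ⇒ C
  [8] b6 r2: had r2 ⇒ H
  [9] b1 r4: had r4 ⇒ H
  [10] b3 r4: had r5 ⇒ C
  [11] b0 r3: had r1 ⇒ C

CLASS = HIT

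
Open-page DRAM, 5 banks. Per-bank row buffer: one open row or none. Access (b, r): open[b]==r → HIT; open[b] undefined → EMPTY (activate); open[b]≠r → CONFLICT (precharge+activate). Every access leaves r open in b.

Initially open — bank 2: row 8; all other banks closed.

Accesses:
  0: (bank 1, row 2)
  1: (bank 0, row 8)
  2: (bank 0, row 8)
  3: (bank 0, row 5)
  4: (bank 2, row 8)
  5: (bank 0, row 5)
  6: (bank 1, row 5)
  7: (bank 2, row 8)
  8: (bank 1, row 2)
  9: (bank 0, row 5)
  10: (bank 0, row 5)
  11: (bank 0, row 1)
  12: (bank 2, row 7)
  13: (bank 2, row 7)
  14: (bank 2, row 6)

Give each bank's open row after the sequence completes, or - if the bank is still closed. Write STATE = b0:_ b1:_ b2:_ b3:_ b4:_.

0: bank 1 row 2 — prev None → EMPTY
1: bank 0 row 8 — prev None → EMPTY
2: bank 0 row 8 — prev 8 → HIT
3: bank 0 row 5 — prev 8 → CONFLICT
4: bank 2 row 8 — prev 8 → HIT
5: bank 0 row 5 — prev 5 → HIT
6: bank 1 row 5 — prev 2 → CONFLICT
7: bank 2 row 8 — prev 8 → HIT
8: bank 1 row 2 — prev 5 → CONFLICT
9: bank 0 row 5 — prev 5 → HIT
10: bank 0 row 5 — prev 5 → HIT
11: bank 0 row 1 — prev 5 → CONFLICT
12: bank 2 row 7 — prev 8 → CONFLICT
13: bank 2 row 7 — prev 7 → HIT
14: bank 2 row 6 — prev 7 → CONFLICT

STATE = b0:1 b1:2 b2:6 b3:- b4:-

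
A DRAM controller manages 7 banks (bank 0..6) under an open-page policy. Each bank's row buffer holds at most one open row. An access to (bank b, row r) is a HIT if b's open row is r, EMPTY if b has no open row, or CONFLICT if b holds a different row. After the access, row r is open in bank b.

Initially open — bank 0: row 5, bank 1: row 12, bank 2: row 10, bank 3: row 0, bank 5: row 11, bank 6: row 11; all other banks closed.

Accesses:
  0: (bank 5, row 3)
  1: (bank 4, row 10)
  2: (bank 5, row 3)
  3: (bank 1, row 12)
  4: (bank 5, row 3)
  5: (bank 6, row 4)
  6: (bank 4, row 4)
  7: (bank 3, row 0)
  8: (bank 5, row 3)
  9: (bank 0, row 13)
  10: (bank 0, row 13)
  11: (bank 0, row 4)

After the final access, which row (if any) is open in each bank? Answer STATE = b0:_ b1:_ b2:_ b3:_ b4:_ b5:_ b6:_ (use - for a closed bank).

STATE = b0:4 b1:12 b2:10 b3:0 b4:4 b5:3 b6:4

#0 (5,3) C  (was 11)
#1 (4,10) E
#2 (5,3) H  (was 3)
#3 (1,12) H  (was 12)
#4 (5,3) H  (was 3)
#5 (6,4) C  (was 11)
#6 (4,4) C  (was 10)
#7 (3,0) H  (was 0)
#8 (5,3) H  (was 3)
#9 (0,13) C  (was 5)
#10 (0,13) H  (was 13)
#11 (0,4) C  (was 13)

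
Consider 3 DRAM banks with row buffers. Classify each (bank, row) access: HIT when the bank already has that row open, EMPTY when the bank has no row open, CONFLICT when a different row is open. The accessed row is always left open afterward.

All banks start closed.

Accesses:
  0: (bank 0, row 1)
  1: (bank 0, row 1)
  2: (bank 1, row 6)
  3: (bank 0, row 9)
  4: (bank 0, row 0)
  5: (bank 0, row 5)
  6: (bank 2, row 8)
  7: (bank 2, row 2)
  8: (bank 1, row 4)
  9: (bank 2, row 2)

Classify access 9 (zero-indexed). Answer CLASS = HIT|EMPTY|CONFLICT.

#0 (0,1) E
#1 (0,1) H  (was 1)
#2 (1,6) E
#3 (0,9) C  (was 1)
#4 (0,0) C  (was 9)
#5 (0,5) C  (was 0)
#6 (2,8) E
#7 (2,2) C  (was 8)
#8 (1,4) C  (was 6)
#9 (2,2) H  (was 2)

CLASS = HIT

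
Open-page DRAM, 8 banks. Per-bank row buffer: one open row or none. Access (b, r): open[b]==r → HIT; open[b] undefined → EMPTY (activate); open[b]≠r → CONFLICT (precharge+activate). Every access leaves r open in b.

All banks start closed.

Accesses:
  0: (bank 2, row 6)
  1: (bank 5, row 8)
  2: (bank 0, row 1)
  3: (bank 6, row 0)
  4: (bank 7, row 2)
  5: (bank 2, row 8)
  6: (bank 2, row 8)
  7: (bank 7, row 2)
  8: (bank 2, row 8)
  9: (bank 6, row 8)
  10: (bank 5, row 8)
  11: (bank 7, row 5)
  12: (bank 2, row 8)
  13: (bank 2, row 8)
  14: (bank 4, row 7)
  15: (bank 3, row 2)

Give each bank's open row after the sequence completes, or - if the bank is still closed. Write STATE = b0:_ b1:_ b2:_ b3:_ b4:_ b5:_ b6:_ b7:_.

  [0] b2 r6: no row ⇒ E
  [1] b5 r8: no row ⇒ E
  [2] b0 r1: no row ⇒ E
  [3] b6 r0: no row ⇒ E
  [4] b7 r2: no row ⇒ E
  [5] b2 r8: had r6 ⇒ C
  [6] b2 r8: had r8 ⇒ H
  [7] b7 r2: had r2 ⇒ H
  [8] b2 r8: had r8 ⇒ H
  [9] b6 r8: had r0 ⇒ C
  [10] b5 r8: had r8 ⇒ H
  [11] b7 r5: had r2 ⇒ C
  [12] b2 r8: had r8 ⇒ H
  [13] b2 r8: had r8 ⇒ H
  [14] b4 r7: no row ⇒ E
  [15] b3 r2: no row ⇒ E

STATE = b0:1 b1:- b2:8 b3:2 b4:7 b5:8 b6:8 b7:5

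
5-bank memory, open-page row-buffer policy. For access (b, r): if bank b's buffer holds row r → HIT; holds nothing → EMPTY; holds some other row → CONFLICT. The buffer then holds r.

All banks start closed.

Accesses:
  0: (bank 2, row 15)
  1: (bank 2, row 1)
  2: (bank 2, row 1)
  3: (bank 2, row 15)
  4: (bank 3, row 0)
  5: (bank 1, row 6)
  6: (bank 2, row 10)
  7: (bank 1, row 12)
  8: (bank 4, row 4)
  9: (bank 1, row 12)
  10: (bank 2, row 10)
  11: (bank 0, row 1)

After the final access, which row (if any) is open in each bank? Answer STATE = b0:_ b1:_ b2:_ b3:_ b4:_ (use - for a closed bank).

0: bank 2 row 15 — prev None → EMPTY
1: bank 2 row 1 — prev 15 → CONFLICT
2: bank 2 row 1 — prev 1 → HIT
3: bank 2 row 15 — prev 1 → CONFLICT
4: bank 3 row 0 — prev None → EMPTY
5: bank 1 row 6 — prev None → EMPTY
6: bank 2 row 10 — prev 15 → CONFLICT
7: bank 1 row 12 — prev 6 → CONFLICT
8: bank 4 row 4 — prev None → EMPTY
9: bank 1 row 12 — prev 12 → HIT
10: bank 2 row 10 — prev 10 → HIT
11: bank 0 row 1 — prev None → EMPTY

STATE = b0:1 b1:12 b2:10 b3:0 b4:4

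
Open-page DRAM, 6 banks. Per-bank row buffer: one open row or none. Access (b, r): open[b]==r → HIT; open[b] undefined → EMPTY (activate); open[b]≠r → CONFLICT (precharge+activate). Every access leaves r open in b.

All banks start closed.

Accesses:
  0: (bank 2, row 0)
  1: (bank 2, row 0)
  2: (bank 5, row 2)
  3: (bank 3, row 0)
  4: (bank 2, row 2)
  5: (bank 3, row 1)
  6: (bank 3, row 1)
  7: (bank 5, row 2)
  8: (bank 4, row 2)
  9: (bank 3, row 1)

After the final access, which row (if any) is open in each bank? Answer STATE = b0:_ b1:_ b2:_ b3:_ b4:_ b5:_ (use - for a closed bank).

STATE = b0:- b1:- b2:2 b3:1 b4:2 b5:2

#0 (2,0) E
#1 (2,0) H  (was 0)
#2 (5,2) E
#3 (3,0) E
#4 (2,2) C  (was 0)
#5 (3,1) C  (was 0)
#6 (3,1) H  (was 1)
#7 (5,2) H  (was 2)
#8 (4,2) E
#9 (3,1) H  (was 1)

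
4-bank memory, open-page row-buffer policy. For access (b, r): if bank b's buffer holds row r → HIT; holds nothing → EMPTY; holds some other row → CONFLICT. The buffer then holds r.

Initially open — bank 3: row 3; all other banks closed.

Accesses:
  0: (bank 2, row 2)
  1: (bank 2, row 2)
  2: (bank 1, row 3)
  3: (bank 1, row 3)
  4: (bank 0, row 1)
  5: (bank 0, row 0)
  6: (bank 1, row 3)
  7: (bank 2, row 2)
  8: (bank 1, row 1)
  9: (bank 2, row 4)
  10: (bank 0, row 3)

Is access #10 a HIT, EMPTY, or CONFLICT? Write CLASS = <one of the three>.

CLASS = CONFLICT

#0 (2,2) E
#1 (2,2) H  (was 2)
#2 (1,3) E
#3 (1,3) H  (was 3)
#4 (0,1) E
#5 (0,0) C  (was 1)
#6 (1,3) H  (was 3)
#7 (2,2) H  (was 2)
#8 (1,1) C  (was 3)
#9 (2,4) C  (was 2)
#10 (0,3) C  (was 0)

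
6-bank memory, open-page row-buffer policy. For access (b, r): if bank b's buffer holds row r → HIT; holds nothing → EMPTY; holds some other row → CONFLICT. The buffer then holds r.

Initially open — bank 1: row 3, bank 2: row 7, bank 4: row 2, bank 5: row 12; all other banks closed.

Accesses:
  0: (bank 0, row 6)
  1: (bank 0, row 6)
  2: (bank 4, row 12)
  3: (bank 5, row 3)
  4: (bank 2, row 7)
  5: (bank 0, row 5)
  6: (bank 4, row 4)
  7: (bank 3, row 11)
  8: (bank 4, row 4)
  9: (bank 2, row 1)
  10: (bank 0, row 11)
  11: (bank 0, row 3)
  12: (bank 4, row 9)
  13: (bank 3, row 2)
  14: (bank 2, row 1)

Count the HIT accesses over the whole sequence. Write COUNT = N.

COUNT = 4

  [0] b0 r6: no row ⇒ E
  [1] b0 r6: had r6 ⇒ H
  [2] b4 r12: had r2 ⇒ C
  [3] b5 r3: had r12 ⇒ C
  [4] b2 r7: had r7 ⇒ H
  [5] b0 r5: had r6 ⇒ C
  [6] b4 r4: had r12 ⇒ C
  [7] b3 r11: no row ⇒ E
  [8] b4 r4: had r4 ⇒ H
  [9] b2 r1: had r7 ⇒ C
  [10] b0 r11: had r5 ⇒ C
  [11] b0 r3: had r11 ⇒ C
  [12] b4 r9: had r4 ⇒ C
  [13] b3 r2: had r11 ⇒ C
  [14] b2 r1: had r1 ⇒ H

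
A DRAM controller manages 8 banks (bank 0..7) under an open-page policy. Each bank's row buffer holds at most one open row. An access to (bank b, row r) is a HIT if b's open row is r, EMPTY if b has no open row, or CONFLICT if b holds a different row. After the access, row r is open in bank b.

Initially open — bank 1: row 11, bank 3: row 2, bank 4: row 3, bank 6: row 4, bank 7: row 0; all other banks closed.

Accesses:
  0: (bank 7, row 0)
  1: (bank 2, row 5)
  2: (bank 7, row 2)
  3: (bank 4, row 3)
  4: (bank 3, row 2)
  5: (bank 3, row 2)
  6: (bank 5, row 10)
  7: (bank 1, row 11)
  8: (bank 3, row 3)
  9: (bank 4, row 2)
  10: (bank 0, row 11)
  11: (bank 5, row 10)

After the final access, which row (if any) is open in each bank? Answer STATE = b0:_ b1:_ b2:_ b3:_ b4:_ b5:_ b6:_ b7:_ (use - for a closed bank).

0: bank 7 row 0 — prev 0 → HIT
1: bank 2 row 5 — prev None → EMPTY
2: bank 7 row 2 — prev 0 → CONFLICT
3: bank 4 row 3 — prev 3 → HIT
4: bank 3 row 2 — prev 2 → HIT
5: bank 3 row 2 — prev 2 → HIT
6: bank 5 row 10 — prev None → EMPTY
7: bank 1 row 11 — prev 11 → HIT
8: bank 3 row 3 — prev 2 → CONFLICT
9: bank 4 row 2 — prev 3 → CONFLICT
10: bank 0 row 11 — prev None → EMPTY
11: bank 5 row 10 — prev 10 → HIT

STATE = b0:11 b1:11 b2:5 b3:3 b4:2 b5:10 b6:4 b7:2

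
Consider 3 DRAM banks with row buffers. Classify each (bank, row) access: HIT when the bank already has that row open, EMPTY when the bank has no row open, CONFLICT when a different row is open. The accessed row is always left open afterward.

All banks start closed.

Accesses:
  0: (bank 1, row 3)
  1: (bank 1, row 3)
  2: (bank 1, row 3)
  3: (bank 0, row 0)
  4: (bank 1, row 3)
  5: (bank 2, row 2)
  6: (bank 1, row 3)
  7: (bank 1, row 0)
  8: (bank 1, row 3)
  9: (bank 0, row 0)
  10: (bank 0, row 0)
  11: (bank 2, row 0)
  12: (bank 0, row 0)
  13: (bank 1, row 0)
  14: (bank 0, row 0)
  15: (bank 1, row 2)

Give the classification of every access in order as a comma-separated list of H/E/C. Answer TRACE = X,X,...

step 0: bank1 None->3 [EMPTY]
step 1: bank1 3->3 [HIT]
step 2: bank1 3->3 [HIT]
step 3: bank0 None->0 [EMPTY]
step 4: bank1 3->3 [HIT]
step 5: bank2 None->2 [EMPTY]
step 6: bank1 3->3 [HIT]
step 7: bank1 3->0 [CONFLICT]
step 8: bank1 0->3 [CONFLICT]
step 9: bank0 0->0 [HIT]
step 10: bank0 0->0 [HIT]
step 11: bank2 2->0 [CONFLICT]
step 12: bank0 0->0 [HIT]
step 13: bank1 3->0 [CONFLICT]
step 14: bank0 0->0 [HIT]
step 15: bank1 0->2 [CONFLICT]

TRACE = E,H,H,E,H,E,H,C,C,H,H,C,H,C,H,C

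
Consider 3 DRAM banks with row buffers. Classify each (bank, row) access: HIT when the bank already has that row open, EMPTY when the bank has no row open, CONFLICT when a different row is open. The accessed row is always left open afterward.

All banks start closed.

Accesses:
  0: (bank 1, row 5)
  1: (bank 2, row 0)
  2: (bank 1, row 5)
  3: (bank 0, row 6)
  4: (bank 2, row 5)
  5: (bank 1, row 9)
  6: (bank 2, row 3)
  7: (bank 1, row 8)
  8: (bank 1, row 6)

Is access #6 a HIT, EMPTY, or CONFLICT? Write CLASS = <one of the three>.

CLASS = CONFLICT

#0 (1,5) E
#1 (2,0) E
#2 (1,5) H  (was 5)
#3 (0,6) E
#4 (2,5) C  (was 0)
#5 (1,9) C  (was 5)
#6 (2,3) C  (was 5)
#7 (1,8) C  (was 9)
#8 (1,6) C  (was 8)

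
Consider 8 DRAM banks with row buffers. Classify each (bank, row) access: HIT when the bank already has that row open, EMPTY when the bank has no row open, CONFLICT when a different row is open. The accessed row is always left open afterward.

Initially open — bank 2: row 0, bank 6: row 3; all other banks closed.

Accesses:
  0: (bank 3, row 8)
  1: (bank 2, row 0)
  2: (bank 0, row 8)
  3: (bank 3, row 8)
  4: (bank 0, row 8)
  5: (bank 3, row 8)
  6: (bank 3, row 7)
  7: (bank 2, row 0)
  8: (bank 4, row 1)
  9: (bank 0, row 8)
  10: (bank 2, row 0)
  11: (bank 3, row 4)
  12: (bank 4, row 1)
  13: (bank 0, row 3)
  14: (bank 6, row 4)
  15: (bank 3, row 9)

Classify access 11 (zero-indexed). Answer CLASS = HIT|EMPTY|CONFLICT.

CLASS = CONFLICT

0: bank 3 row 8 — prev None → EMPTY
1: bank 2 row 0 — prev 0 → HIT
2: bank 0 row 8 — prev None → EMPTY
3: bank 3 row 8 — prev 8 → HIT
4: bank 0 row 8 — prev 8 → HIT
5: bank 3 row 8 — prev 8 → HIT
6: bank 3 row 7 — prev 8 → CONFLICT
7: bank 2 row 0 — prev 0 → HIT
8: bank 4 row 1 — prev None → EMPTY
9: bank 0 row 8 — prev 8 → HIT
10: bank 2 row 0 — prev 0 → HIT
11: bank 3 row 4 — prev 7 → CONFLICT
12: bank 4 row 1 — prev 1 → HIT
13: bank 0 row 3 — prev 8 → CONFLICT
14: bank 6 row 4 — prev 3 → CONFLICT
15: bank 3 row 9 — prev 4 → CONFLICT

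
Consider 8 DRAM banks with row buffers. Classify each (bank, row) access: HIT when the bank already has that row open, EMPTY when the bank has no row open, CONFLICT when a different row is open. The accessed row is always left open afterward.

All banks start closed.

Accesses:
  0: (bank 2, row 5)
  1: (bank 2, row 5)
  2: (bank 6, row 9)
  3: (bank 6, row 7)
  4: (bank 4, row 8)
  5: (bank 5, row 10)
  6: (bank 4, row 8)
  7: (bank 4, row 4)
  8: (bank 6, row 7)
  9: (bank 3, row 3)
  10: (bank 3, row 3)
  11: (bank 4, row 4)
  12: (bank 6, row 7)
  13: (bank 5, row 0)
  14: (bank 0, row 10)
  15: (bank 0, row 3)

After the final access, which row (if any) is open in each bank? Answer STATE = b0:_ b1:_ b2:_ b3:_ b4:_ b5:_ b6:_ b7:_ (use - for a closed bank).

STATE = b0:3 b1:- b2:5 b3:3 b4:4 b5:0 b6:7 b7:-

step 0: bank2 None->5 [EMPTY]
step 1: bank2 5->5 [HIT]
step 2: bank6 None->9 [EMPTY]
step 3: bank6 9->7 [CONFLICT]
step 4: bank4 None->8 [EMPTY]
step 5: bank5 None->10 [EMPTY]
step 6: bank4 8->8 [HIT]
step 7: bank4 8->4 [CONFLICT]
step 8: bank6 7->7 [HIT]
step 9: bank3 None->3 [EMPTY]
step 10: bank3 3->3 [HIT]
step 11: bank4 4->4 [HIT]
step 12: bank6 7->7 [HIT]
step 13: bank5 10->0 [CONFLICT]
step 14: bank0 None->10 [EMPTY]
step 15: bank0 10->3 [CONFLICT]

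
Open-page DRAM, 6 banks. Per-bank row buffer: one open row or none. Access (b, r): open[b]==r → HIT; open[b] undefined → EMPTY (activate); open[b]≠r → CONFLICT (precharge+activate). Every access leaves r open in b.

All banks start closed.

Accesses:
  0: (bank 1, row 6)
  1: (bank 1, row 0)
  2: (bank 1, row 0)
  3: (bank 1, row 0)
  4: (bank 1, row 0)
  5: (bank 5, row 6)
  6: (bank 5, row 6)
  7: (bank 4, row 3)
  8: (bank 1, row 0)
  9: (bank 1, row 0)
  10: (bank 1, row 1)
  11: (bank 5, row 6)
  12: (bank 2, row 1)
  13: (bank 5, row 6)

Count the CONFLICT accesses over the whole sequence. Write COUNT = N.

COUNT = 2

  [0] b1 r6: no row ⇒ E
  [1] b1 r0: had r6 ⇒ C
  [2] b1 r0: had r0 ⇒ H
  [3] b1 r0: had r0 ⇒ H
  [4] b1 r0: had r0 ⇒ H
  [5] b5 r6: no row ⇒ E
  [6] b5 r6: had r6 ⇒ H
  [7] b4 r3: no row ⇒ E
  [8] b1 r0: had r0 ⇒ H
  [9] b1 r0: had r0 ⇒ H
  [10] b1 r1: had r0 ⇒ C
  [11] b5 r6: had r6 ⇒ H
  [12] b2 r1: no row ⇒ E
  [13] b5 r6: had r6 ⇒ H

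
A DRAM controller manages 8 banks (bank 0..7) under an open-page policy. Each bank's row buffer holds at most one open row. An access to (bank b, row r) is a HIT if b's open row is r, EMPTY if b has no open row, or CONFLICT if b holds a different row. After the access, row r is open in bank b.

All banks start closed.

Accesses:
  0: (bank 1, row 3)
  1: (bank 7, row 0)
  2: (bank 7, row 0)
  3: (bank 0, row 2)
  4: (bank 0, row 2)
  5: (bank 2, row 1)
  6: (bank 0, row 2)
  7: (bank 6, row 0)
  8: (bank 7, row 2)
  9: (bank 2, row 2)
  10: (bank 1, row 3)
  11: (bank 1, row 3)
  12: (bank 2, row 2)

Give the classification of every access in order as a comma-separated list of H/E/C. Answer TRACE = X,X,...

  [0] b1 r3: no row ⇒ E
  [1] b7 r0: no row ⇒ E
  [2] b7 r0: had r0 ⇒ H
  [3] b0 r2: no row ⇒ E
  [4] b0 r2: had r2 ⇒ H
  [5] b2 r1: no row ⇒ E
  [6] b0 r2: had r2 ⇒ H
  [7] b6 r0: no row ⇒ E
  [8] b7 r2: had r0 ⇒ C
  [9] b2 r2: had r1 ⇒ C
  [10] b1 r3: had r3 ⇒ H
  [11] b1 r3: had r3 ⇒ H
  [12] b2 r2: had r2 ⇒ H

TRACE = E,E,H,E,H,E,H,E,C,C,H,H,H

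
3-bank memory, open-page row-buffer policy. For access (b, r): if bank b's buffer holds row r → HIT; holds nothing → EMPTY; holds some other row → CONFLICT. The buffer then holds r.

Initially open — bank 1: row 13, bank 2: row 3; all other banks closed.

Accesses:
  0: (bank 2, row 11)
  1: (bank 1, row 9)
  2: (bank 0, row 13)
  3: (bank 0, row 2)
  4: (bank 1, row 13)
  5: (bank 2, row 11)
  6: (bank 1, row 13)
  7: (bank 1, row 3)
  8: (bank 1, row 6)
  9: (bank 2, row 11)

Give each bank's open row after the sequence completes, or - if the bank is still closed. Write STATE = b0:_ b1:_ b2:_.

step 0: bank2 3->11 [CONFLICT]
step 1: bank1 13->9 [CONFLICT]
step 2: bank0 None->13 [EMPTY]
step 3: bank0 13->2 [CONFLICT]
step 4: bank1 9->13 [CONFLICT]
step 5: bank2 11->11 [HIT]
step 6: bank1 13->13 [HIT]
step 7: bank1 13->3 [CONFLICT]
step 8: bank1 3->6 [CONFLICT]
step 9: bank2 11->11 [HIT]

STATE = b0:2 b1:6 b2:11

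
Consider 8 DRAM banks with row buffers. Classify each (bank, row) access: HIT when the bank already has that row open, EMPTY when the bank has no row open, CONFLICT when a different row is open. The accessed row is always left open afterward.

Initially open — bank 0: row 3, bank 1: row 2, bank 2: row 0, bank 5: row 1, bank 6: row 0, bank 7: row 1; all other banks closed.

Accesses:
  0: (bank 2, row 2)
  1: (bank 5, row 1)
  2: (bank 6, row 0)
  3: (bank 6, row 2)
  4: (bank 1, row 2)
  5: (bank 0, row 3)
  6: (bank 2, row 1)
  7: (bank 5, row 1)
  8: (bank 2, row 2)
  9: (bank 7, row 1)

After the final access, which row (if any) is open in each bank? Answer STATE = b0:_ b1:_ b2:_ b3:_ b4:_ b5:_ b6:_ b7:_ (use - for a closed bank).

STATE = b0:3 b1:2 b2:2 b3:- b4:- b5:1 b6:2 b7:1

0: bank 2 row 2 — prev 0 → CONFLICT
1: bank 5 row 1 — prev 1 → HIT
2: bank 6 row 0 — prev 0 → HIT
3: bank 6 row 2 — prev 0 → CONFLICT
4: bank 1 row 2 — prev 2 → HIT
5: bank 0 row 3 — prev 3 → HIT
6: bank 2 row 1 — prev 2 → CONFLICT
7: bank 5 row 1 — prev 1 → HIT
8: bank 2 row 2 — prev 1 → CONFLICT
9: bank 7 row 1 — prev 1 → HIT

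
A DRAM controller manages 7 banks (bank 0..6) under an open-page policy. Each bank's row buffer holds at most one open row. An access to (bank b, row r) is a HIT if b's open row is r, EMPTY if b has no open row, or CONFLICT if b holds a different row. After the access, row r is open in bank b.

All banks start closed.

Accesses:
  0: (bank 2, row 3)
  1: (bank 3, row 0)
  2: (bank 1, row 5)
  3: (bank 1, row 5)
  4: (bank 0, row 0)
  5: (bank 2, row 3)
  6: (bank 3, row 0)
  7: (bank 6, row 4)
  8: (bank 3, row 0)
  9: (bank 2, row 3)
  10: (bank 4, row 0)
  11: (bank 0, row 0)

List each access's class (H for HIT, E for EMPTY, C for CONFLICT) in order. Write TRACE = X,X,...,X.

TRACE = E,E,E,H,E,H,H,E,H,H,E,H

0: bank 2 row 3 — prev None → EMPTY
1: bank 3 row 0 — prev None → EMPTY
2: bank 1 row 5 — prev None → EMPTY
3: bank 1 row 5 — prev 5 → HIT
4: bank 0 row 0 — prev None → EMPTY
5: bank 2 row 3 — prev 3 → HIT
6: bank 3 row 0 — prev 0 → HIT
7: bank 6 row 4 — prev None → EMPTY
8: bank 3 row 0 — prev 0 → HIT
9: bank 2 row 3 — prev 3 → HIT
10: bank 4 row 0 — prev None → EMPTY
11: bank 0 row 0 — prev 0 → HIT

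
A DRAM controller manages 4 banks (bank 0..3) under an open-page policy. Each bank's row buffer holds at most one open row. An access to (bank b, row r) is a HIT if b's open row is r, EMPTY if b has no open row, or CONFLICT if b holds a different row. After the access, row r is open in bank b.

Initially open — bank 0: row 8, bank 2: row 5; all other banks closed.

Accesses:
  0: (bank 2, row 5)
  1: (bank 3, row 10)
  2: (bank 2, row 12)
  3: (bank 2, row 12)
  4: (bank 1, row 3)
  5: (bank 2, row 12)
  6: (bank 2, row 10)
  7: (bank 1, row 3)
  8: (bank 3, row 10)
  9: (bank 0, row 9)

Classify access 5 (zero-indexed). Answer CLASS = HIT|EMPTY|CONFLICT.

CLASS = HIT

step 0: bank2 5->5 [HIT]
step 1: bank3 None->10 [EMPTY]
step 2: bank2 5->12 [CONFLICT]
step 3: bank2 12->12 [HIT]
step 4: bank1 None->3 [EMPTY]
step 5: bank2 12->12 [HIT]
step 6: bank2 12->10 [CONFLICT]
step 7: bank1 3->3 [HIT]
step 8: bank3 10->10 [HIT]
step 9: bank0 8->9 [CONFLICT]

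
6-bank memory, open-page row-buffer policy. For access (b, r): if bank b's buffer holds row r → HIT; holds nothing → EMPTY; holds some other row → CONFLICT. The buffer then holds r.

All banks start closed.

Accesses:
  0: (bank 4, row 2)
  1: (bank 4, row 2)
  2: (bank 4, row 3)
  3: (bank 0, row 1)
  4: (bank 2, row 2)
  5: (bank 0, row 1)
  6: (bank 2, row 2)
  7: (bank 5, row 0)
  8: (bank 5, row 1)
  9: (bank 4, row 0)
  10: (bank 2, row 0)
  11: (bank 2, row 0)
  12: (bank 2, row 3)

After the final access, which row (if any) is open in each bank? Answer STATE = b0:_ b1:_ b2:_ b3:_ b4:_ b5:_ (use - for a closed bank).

  [0] b4 r2: no row ⇒ E
  [1] b4 r2: had r2 ⇒ H
  [2] b4 r3: had r2 ⇒ C
  [3] b0 r1: no row ⇒ E
  [4] b2 r2: no row ⇒ E
  [5] b0 r1: had r1 ⇒ H
  [6] b2 r2: had r2 ⇒ H
  [7] b5 r0: no row ⇒ E
  [8] b5 r1: had r0 ⇒ C
  [9] b4 r0: had r3 ⇒ C
  [10] b2 r0: had r2 ⇒ C
  [11] b2 r0: had r0 ⇒ H
  [12] b2 r3: had r0 ⇒ C

STATE = b0:1 b1:- b2:3 b3:- b4:0 b5:1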